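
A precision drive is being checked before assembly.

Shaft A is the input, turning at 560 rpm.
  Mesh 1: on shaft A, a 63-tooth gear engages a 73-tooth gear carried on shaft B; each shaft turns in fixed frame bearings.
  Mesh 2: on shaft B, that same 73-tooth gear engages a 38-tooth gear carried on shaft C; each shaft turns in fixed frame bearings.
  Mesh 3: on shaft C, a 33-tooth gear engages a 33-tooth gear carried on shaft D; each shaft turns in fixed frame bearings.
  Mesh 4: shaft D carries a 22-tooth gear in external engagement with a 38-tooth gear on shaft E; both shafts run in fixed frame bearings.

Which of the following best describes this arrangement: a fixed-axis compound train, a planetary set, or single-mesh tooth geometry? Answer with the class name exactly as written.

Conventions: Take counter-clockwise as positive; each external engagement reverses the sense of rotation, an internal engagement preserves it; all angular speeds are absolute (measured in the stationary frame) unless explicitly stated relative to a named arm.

recognized (5 fixed axles, 4 meshes): fixed-axis compound train
classification: fixed-axis compound train

fixed-axis compound train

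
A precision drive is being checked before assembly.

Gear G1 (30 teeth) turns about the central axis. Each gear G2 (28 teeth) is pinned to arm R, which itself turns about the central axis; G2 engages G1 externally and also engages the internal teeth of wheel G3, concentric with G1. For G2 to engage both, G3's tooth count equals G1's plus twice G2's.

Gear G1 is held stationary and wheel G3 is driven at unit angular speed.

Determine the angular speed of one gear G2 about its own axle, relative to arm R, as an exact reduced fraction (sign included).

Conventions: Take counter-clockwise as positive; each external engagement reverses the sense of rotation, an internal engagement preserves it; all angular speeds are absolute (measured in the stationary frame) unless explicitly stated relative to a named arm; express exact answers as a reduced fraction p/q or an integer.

645/812

planetary set (30T centre, 28T on arm, 86T internal) — Willis relation
ring teeth: 30 + 2·28 = 86
30(ω_sun−ω_arm) = −86(ω_ring−ω_arm),  ω_sun = 0, ω_ring = 1
30(0−ω_arm) = −86(1−ω_arm)  ⇒  116·ω_arm = 86  ⇒  ω_arm = 43/58
sun–planet mesh: 30·(0−43/58) = −28·(ω_p−ω_arm)  ⇒  ω_p−ω_arm = 645/812
exact speed ratio = 645/812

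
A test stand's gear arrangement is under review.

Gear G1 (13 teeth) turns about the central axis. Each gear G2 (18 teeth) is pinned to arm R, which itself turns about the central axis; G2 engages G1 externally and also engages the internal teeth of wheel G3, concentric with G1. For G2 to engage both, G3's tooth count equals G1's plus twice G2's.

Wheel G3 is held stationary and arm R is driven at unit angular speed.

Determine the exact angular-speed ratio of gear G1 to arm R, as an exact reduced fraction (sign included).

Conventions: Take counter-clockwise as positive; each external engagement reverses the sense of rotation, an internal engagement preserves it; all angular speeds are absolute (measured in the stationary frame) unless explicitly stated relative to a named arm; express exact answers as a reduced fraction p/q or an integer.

topology: planetary set — G1 13T / G2 18T / G3 49T, arm = carrier (Willis)
ring teeth: 13 + 2·18 = 49
13(ω_sun−ω_arm) = −49(ω_ring−ω_arm),  ω_ring = 0, ω_arm = 1
ω_sun = 1 − (49/13)(0−1) = 62/13
ω_out/ω_in = 62/13

62/13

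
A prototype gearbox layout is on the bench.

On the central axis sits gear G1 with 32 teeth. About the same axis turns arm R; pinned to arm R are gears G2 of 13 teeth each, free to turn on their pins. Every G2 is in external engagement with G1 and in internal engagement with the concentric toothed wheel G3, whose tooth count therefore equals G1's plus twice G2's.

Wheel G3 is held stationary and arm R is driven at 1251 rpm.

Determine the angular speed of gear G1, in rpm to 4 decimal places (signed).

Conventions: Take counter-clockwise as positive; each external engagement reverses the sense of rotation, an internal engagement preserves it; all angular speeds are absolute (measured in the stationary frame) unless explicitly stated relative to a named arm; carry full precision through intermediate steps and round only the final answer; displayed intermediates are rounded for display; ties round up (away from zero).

class = planetary set [G3 = 32+2·13 = 58; Willis about the carrier]
normalise by the input: solve with ω_arm = 1, then scale by 1251 rpm
ring teeth: 32 + 2·13 = 58
32(ω_sun−ω_arm) = −58(ω_ring−ω_arm),  ω_ring = 0, ω_arm = 1
ω_sun = 1 − (58/32)(0−1) = 45/16
scale: ω_sun = 45/16 × 1251 rpm = +3518.4375 rpm

+3518.4375 rpm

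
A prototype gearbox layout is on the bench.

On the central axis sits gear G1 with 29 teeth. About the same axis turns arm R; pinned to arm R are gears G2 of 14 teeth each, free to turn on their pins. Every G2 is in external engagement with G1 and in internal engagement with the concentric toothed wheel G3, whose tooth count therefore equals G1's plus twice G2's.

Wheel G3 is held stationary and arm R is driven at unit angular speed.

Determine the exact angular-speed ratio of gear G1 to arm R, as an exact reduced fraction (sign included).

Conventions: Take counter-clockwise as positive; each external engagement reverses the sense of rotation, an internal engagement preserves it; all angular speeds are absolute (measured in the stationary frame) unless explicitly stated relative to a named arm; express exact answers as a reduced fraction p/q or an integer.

class = planetary set [G3 = 29+2·14 = 57; Willis about the carrier]
ring teeth: 29 + 2·14 = 57
29(ω_sun−ω_arm) = −57(ω_ring−ω_arm),  ω_ring = 0, ω_arm = 1
ω_sun = 1 − (57/29)(0−1) = 86/29
ω_out/ω_in = 86/29

86/29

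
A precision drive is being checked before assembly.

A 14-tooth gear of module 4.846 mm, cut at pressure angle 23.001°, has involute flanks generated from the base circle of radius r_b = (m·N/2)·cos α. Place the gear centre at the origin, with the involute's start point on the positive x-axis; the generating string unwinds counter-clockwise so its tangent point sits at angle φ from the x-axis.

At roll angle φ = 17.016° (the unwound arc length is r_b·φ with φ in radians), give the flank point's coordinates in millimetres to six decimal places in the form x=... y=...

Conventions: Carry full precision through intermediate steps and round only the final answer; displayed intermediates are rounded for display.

topology: single-mesh involute geometry — m = 4.846, N = 14
pitch radius r_p = m·N/2 = 4.846·14/2 = 33.922000
base radius r_b = r_p·cos α = 33.922000·cos 23.001° = 31.225134
roll angle φ = 17.016° = 0.29698523 rad
x = r_b·(cos φ + φ·sin φ) = 32.571951
y = r_b·(sin φ − φ·cos φ) = 0.270242

x=32.571951 y=0.270242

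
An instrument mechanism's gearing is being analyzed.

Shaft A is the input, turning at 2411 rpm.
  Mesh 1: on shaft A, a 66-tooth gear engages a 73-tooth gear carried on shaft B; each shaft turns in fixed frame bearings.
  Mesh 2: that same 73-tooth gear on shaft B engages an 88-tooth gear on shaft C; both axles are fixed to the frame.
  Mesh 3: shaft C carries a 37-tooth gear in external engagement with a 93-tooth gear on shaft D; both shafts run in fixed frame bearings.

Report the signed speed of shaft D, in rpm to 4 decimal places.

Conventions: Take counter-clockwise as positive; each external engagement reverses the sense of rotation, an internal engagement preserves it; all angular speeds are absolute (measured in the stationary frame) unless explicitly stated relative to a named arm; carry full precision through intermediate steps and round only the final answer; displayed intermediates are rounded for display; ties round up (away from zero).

class = fixed-axis compound train [3 meshes; 3 ratios multiply, 3 sense flips]
mesh 1 [66T→73T]: ω = 2411.0000×66/73 = 2179.8082 rpm, sense flips to −
mesh 2 [73T→88T]: ω = 2179.8082×73/88 = 1808.2500 rpm, sense flips to +
mesh 3 [37T→93T]: ω = 1808.2500×37/93 = 719.4113 rpm, sense flips to −
signed output speed = -719.4113 rpm

-719.4113 rpm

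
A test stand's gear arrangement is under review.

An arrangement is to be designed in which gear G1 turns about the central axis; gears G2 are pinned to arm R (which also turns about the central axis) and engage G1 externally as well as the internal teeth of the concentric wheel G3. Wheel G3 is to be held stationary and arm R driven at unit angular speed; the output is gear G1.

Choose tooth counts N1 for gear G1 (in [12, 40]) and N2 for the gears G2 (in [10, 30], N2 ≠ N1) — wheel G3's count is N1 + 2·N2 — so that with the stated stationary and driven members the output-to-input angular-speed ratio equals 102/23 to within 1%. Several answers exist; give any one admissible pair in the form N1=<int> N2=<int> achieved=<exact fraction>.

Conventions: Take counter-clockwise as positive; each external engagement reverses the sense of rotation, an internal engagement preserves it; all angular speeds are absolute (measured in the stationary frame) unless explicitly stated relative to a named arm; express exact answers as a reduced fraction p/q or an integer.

N1=23 N2=28 achieved=102/23

topology: planetary set — design target 102/23, arm = carrier (Willis)
Willis with ω_ring = 0: ω_sun/ω_arm = (N1+N3)/N1; set equal to 102/23  ⇒  N3/N1 = 102/23 − 1 = 79/23
N3 = N1 + 2·N2  ⇒  N2/N1 = (N3/N1 − 1)/2 = (79/23 − 1)/2 = 28/23
smallest multiple with N1 ≥ 12 and N2 ≥ 10: k = 1  ⇒  N1 = 1·23 = 23, N2 = 1·28 = 28 (N1 ≤ 40, N2 ≤ 30, N2 ≠ N1 ✓), N3 = 23 + 2·28 = 79
check: (N1+N3)/N1 with N1 = 23, N3 = 79 gives 102/23; |achieved − target| = 0 ≤ 51/1150 ✓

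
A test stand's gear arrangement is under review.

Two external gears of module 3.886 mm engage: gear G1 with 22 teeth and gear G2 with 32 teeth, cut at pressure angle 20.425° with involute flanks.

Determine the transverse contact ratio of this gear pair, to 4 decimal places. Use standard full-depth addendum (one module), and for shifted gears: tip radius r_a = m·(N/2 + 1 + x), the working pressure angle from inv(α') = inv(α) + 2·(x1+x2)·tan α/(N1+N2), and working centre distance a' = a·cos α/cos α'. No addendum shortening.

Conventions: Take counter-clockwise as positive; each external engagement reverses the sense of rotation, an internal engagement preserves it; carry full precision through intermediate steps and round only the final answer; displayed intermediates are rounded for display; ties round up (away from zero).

1.6072

recognized (one external pair, fixed centres): single-mesh tooth geometry, m = 3.886, N1 = 22, N2 = 32
base radii: r_b1 = 40.058551, r_b2 = 58.266983
tip radii: r_a1 = 46.632000, r_a2 = 66.062000
no profile shift: α' = α, a' = a
action lengths: √(r_a1²−r_b1²) = 23.871656, √(r_a2²−r_b2²) = 31.131119
base pitch p_b = π·m·cos α = 11.440695
CR = (23.871656 + 31.131119 − 104.922000·sin 20.42500°)/11.440695 = 1.607157
contact ratio ≈ 1.6072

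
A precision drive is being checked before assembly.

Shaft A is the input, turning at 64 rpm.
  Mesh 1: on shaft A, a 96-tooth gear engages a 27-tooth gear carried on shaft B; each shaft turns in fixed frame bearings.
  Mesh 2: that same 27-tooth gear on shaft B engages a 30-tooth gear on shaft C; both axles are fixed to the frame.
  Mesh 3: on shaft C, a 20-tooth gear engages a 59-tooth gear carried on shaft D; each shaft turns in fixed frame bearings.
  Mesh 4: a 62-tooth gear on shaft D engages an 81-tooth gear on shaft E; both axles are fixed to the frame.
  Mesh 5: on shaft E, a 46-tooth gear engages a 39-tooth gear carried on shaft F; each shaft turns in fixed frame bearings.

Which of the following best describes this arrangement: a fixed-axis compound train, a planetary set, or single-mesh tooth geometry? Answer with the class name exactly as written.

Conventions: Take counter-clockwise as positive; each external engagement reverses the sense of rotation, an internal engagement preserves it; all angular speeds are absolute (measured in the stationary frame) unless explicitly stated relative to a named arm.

fixed-axis compound train

topology: fixed-axis compound train — 5 meshes, A→F
classification: fixed-axis compound train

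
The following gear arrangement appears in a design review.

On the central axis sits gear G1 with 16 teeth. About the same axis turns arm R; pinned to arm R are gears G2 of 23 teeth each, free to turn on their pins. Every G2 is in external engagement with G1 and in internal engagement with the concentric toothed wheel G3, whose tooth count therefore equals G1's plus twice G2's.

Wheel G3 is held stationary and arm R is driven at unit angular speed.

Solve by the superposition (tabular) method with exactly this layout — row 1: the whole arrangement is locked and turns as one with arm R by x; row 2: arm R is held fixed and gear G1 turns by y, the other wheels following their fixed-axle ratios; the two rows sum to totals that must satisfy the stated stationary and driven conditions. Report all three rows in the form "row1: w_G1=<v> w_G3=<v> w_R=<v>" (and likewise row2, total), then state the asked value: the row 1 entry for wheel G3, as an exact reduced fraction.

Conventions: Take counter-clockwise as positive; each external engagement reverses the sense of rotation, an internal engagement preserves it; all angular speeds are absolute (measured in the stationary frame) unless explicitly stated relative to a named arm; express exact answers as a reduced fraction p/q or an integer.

class = planetary set [G3 = 16+2·23 = 62; Willis about the carrier]
row 1: whole set turns with the arm by x
row 2: sun turns y, ring = −(16/62)·y, arm 0
boundary: total ω_ring = x − (16/62)·y = 0 and total ω_arm = x = 1  ⇒  y = 31/8, x = 1
row 2 ring = −(16/62)·31/8 = -1
totals (row 1 + row 2): sun 1 + 31/8 = 39/8, ring 1 + (-1) = 0, arm 1 + 0 = 1
asked cell (row1, ring) = 1

row1: w_G1=1 w_G3=1 w_R=1
row2: w_G1=31/8 w_G3=-1 w_R=0
total: w_G1=39/8 w_G3=0 w_R=1
asked value: 1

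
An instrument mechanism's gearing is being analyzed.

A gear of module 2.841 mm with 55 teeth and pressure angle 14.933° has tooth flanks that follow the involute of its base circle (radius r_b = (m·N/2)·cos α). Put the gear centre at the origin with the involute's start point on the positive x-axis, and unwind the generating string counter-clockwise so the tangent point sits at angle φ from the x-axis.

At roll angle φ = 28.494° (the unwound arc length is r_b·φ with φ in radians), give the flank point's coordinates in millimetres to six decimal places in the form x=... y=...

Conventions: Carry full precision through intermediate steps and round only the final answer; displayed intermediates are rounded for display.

x=84.254674 y=3.019085

class = single-mesh tooth geometry [base-circle involute, m = 2.841, 55T]
pitch radius r_p = m·N/2 = 2.841·55/2 = 78.127500
base radius r_b = r_p·cos α = 78.127500·cos 14.933° = 75.488964
roll angle φ = 28.494° = 0.49731412 rad
x = r_b·(cos φ + φ·sin φ) = 84.254674
y = r_b·(sin φ − φ·cos φ) = 3.019085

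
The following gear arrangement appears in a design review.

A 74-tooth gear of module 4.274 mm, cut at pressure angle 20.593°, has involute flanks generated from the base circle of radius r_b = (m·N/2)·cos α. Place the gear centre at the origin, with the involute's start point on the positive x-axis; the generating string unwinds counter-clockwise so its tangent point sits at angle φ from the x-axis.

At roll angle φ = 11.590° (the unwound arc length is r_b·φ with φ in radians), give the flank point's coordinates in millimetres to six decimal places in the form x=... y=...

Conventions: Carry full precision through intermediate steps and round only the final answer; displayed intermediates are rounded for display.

single-mesh involute tooth geometry (74T wheel at module 4.274)
pitch radius r_p = m·N/2 = 4.274·74/2 = 158.138000
base radius r_b = r_p·cos α = 158.138000·cos 20.593° = 148.033379
roll angle φ = 11.590° = 0.20228366 rad
x = r_b·(cos φ + φ·sin φ) = 151.031133
y = r_b·(sin φ − φ·cos φ) = 0.406764

x=151.031133 y=0.406764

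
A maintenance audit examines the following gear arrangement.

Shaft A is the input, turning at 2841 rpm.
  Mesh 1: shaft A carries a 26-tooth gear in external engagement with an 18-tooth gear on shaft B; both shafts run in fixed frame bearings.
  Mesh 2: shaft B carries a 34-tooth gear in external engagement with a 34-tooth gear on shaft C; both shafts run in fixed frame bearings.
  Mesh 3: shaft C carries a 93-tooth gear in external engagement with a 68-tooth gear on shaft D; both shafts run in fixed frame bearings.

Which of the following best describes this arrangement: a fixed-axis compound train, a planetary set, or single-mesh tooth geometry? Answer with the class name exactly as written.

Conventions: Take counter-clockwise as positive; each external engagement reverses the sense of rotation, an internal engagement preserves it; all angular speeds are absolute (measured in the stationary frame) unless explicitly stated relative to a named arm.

fixed-axis compound train

topology: fixed-axis compound train — 3 meshes, A→D
classification: fixed-axis compound train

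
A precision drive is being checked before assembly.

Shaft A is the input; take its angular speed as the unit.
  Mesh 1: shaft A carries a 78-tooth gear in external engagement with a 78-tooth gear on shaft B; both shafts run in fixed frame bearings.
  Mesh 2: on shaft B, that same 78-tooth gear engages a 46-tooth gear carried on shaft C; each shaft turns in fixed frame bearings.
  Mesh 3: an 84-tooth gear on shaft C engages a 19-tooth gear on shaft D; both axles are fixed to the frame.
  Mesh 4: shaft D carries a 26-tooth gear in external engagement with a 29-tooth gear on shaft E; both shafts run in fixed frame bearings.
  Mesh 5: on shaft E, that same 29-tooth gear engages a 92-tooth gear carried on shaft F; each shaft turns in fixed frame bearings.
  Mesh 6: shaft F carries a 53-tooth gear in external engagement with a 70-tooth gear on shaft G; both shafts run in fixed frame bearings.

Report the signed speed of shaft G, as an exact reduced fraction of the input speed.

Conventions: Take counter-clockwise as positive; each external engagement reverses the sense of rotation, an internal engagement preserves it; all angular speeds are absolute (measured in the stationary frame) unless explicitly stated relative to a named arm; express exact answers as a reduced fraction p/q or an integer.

6-mesh fixed-axis compound train (all bearings frame-fixed)
mesh 1 [78T→78T]: |ω|/ω_in = 1×78/78 = 1, sense flips to −
mesh 2 [78T→46T]: |ω|/ω_in = 1×78/46 = 39/23, sense flips to +
mesh 3 [84T→19T]: |ω|/ω_in = (39/23)×84/19 = 3276/437, sense flips to −
mesh 4 [26T→29T]: |ω|/ω_in = (3276/437)×26/29 = 85176/12673, sense flips to +
mesh 5 [29T→92T]: |ω|/ω_in = (85176/12673)×29/92 = 21294/10051, sense flips to −
mesh 6 [53T→70T]: |ω|/ω_in = (21294/10051)×53/70 = 80613/50255, sense flips to +
signed output speed (× input speed) = 80613/50255

80613/50255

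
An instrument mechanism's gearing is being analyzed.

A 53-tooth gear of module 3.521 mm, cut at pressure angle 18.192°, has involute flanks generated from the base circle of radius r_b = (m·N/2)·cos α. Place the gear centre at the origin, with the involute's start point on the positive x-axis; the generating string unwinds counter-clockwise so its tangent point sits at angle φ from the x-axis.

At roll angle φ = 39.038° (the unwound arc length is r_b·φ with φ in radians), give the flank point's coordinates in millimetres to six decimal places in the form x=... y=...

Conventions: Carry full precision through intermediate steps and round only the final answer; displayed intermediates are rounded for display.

recognized (one wheel, involute flank): single-mesh tooth geometry, m = 3.521, N = 53
pitch radius r_p = m·N/2 = 3.521·53/2 = 93.306500
base radius r_b = r_p·cos α = 93.306500·cos 18.192° = 88.642635
roll angle φ = 39.038° = 0.68134163 rad
x = r_b·(cos φ + φ·sin φ) = 106.890757
y = r_b·(sin φ − φ·cos φ) = 8.919069

x=106.890757 y=8.919069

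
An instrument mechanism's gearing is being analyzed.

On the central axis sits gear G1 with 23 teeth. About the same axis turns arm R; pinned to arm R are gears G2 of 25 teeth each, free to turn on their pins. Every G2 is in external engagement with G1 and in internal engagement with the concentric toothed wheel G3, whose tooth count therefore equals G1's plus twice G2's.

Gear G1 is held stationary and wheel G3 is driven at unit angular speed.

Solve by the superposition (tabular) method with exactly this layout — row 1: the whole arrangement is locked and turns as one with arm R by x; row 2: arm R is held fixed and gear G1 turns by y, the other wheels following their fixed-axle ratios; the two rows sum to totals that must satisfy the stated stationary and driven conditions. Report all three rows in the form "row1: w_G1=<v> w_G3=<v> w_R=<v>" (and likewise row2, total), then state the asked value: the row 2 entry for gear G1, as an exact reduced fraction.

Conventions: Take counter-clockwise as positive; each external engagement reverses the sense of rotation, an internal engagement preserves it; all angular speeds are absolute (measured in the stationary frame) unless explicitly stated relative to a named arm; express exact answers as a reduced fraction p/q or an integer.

row1: w_G1=73/96 w_G3=73/96 w_R=73/96
row2: w_G1=-73/96 w_G3=23/96 w_R=0
total: w_G1=0 w_G3=1 w_R=73/96
asked value: -73/96

planetary set (23T centre, 25T on arm, 73T internal) — Willis relation
row 1 — lock + rotate with arm: ω_sun = ω_ring = ω_arm = x
superposition row 2 [arm held]: sun y, ring −(23/73)·y, arm 0
boundary: total ω_sun = x + y = 0 and total ω_ring = x − (23/73)·y = 1  ⇒  y = -73/96, x = 73/96
row 2 ring = −(23/73)·(-73/96) = 23/96
totals (row 1 + row 2): sun 73/96 + (-73/96) = 0, ring 73/96 + 23/96 = 1, arm 73/96 + 0 = 73/96
asked cell (row2, sun) = -73/96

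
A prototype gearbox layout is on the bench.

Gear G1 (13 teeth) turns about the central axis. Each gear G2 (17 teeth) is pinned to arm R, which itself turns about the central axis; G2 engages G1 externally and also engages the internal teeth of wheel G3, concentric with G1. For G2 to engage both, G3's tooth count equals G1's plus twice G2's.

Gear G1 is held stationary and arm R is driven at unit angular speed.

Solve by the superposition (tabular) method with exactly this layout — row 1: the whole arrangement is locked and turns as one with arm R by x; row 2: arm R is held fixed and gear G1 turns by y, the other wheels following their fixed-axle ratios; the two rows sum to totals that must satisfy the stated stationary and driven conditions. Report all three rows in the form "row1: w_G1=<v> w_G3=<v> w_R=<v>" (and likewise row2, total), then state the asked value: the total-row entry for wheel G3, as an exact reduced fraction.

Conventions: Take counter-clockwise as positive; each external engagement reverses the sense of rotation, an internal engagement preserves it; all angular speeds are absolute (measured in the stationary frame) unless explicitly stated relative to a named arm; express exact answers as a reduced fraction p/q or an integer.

class = planetary set [G3 = 13+2·17 = 47; Willis about the carrier]
superposition row 1 [locked train]: every member turns x
row 2: sun turns y, ring = −(13/47)·y, arm 0
boundary: total ω_sun = x + y = 0 and total ω_arm = x = 1  ⇒  y = -1, x = 1
row 2 ring = −(13/47)·(-1) = 13/47
totals (row 1 + row 2): sun 1 + (-1) = 0, ring 1 + 13/47 = 60/47, arm 1 + 0 = 1
asked cell (total, ring) = 60/47

row1: w_G1=1 w_G3=1 w_R=1
row2: w_G1=-1 w_G3=13/47 w_R=0
total: w_G1=0 w_G3=60/47 w_R=1
asked value: 60/47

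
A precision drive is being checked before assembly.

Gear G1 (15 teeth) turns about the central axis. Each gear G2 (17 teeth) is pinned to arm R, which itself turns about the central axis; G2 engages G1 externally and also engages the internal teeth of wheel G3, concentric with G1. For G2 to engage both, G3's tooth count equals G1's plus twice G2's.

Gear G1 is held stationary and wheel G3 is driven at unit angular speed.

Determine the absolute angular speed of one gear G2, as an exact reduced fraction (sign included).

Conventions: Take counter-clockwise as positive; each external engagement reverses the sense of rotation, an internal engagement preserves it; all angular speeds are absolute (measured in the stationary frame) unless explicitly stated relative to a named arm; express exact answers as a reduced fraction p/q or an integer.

recognized (axles ride arm R): planetary set, 15/17/49 teeth
ring teeth: 15 + 2·17 = 49
15(ω_sun−ω_arm) = −49(ω_ring−ω_arm),  ω_sun = 0, ω_ring = 1
15(0−ω_arm) = −49(1−ω_arm)  ⇒  64·ω_arm = 49  ⇒  ω_arm = 49/64
sun–planet mesh: 15·(0−49/64) = −17·(ω_p−ω_arm)  ⇒  ω_p−ω_arm = 735/1088
ω_p = 49/64 + 735/1088 = 49/34
exact speed ratio = 49/34

49/34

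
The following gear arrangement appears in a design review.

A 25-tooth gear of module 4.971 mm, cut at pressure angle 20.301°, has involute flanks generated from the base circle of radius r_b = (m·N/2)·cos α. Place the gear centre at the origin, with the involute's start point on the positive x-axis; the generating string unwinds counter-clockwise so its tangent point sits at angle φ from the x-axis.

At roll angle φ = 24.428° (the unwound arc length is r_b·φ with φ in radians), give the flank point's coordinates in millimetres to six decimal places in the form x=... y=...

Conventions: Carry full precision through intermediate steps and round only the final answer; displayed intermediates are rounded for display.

x=63.336089 y=1.478298

topology: single-mesh involute geometry — m = 4.971, N = 25
pitch radius r_p = m·N/2 = 4.971·25/2 = 62.137500
base radius r_b = r_p·cos α = 62.137500·cos 20.301° = 58.277697
roll angle φ = 24.428° = 0.42634903 rad
x = r_b·(cos φ + φ·sin φ) = 63.336089
y = r_b·(sin φ − φ·cos φ) = 1.478298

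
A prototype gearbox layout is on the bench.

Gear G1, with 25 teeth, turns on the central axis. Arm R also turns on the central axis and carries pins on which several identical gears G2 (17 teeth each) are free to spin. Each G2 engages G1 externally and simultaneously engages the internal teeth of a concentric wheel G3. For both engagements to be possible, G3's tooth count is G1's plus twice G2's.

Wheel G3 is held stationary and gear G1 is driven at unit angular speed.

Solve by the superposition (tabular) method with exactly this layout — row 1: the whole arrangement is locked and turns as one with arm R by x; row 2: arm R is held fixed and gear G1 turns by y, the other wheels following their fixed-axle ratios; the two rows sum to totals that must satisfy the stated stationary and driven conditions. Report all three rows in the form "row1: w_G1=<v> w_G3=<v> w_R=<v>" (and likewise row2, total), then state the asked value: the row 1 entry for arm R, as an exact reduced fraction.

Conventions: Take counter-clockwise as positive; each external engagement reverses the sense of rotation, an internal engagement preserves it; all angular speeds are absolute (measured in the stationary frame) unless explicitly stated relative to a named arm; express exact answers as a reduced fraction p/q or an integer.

planetary set (25T centre, 17T on arm, 59T internal) — Willis relation
row 1 — lock + rotate with arm: ω_sun = ω_ring = ω_arm = x
superposition row 2 [arm held]: sun y, ring −(25/59)·y, arm 0
boundary: total ω_ring = x − (25/59)·y = 0 and total ω_sun = x + y = 1  ⇒  y = 59/84, x = 25/84
row 2 ring = −(25/59)·59/84 = -25/84
totals (row 1 + row 2): sun 25/84 + 59/84 = 1, ring 25/84 + (-25/84) = 0, arm 25/84 + 0 = 25/84
asked cell (row1, arm) = 25/84

row1: w_G1=25/84 w_G3=25/84 w_R=25/84
row2: w_G1=59/84 w_G3=-25/84 w_R=0
total: w_G1=1 w_G3=0 w_R=25/84
asked value: 25/84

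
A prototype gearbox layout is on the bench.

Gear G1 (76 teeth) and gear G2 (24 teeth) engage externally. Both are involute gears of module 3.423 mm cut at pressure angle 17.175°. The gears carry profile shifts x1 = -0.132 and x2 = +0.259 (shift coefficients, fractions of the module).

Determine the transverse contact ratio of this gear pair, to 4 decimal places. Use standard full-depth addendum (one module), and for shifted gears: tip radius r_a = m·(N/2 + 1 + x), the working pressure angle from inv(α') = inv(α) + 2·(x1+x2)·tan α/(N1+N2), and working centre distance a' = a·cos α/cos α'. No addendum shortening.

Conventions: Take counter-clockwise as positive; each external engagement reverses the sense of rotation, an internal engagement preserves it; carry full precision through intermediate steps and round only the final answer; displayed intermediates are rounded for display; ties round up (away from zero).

recognized (one external pair, fixed centres): single-mesh tooth geometry, m = 3.423, N1 = 76, N2 = 24
base radii: r_b1 = 124.273649, r_b2 = 39.244310
tip radii: r_a1 = 133.045164, r_a2 = 45.385557
inv(α') = inv(17.175°) + 2·(-0.132+0.259)·tan α/(76+24) = 0.01009838  ⇒  α' = 17.63276°
a' = a·cos α / cos α' = 171.1500·cos 17.175°/cos 17.63276° = 171.579151
action lengths: √(r_a1²−r_b1²) = 47.508692, √(r_a2²−r_b2²) = 22.797651
base pitch p_b = π·m·cos α = 10.274136
CR = (47.508692 + 22.797651 − 171.579151·sin 17.63276°)/10.274136 = 1.784333
contact ratio ≈ 1.7843

1.7843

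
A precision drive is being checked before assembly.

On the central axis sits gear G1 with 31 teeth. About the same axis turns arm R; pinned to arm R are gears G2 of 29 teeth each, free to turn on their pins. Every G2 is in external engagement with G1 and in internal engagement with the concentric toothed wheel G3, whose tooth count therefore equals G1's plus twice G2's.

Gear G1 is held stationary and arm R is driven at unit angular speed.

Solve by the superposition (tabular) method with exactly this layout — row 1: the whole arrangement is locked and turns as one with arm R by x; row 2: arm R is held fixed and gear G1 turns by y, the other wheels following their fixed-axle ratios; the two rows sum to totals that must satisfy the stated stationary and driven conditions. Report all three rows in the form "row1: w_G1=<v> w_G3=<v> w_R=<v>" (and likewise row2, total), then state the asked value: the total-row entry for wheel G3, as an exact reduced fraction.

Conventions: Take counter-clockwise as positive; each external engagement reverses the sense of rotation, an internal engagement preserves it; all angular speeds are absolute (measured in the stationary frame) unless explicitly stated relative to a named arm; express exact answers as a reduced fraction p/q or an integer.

row1: w_G1=1 w_G3=1 w_R=1
row2: w_G1=-1 w_G3=31/89 w_R=0
total: w_G1=0 w_G3=120/89 w_R=1
asked value: 120/89

recognized (axles ride arm R): planetary set, 31/29/89 teeth
row 1: whole set turns with the arm by x
row 2: sun turns y, ring = −(31/89)·y, arm 0
boundary: total ω_sun = x + y = 0 and total ω_arm = x = 1  ⇒  y = -1, x = 1
row 2 ring = −(31/89)·(-1) = 31/89
totals (row 1 + row 2): sun 1 + (-1) = 0, ring 1 + 31/89 = 120/89, arm 1 + 0 = 1
asked cell (total, ring) = 120/89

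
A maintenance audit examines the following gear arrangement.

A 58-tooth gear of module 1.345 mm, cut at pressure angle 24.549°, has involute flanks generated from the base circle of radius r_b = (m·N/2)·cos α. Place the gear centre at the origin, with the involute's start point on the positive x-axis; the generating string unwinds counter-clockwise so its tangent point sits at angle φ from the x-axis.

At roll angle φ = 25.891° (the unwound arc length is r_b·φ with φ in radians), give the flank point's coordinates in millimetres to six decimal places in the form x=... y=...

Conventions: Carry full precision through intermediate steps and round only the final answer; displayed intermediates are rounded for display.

class = single-mesh tooth geometry [base-circle involute, m = 1.345, 58T]
pitch radius r_p = m·N/2 = 1.345·58/2 = 39.005000
base radius r_b = r_p·cos α = 39.005000·cos 24.549° = 35.479193
roll angle φ = 25.891° = 0.45188320 rad
x = r_b·(cos φ + φ·sin φ) = 38.918756
y = r_b·(sin φ − φ·cos φ) = 1.069145

x=38.918756 y=1.069145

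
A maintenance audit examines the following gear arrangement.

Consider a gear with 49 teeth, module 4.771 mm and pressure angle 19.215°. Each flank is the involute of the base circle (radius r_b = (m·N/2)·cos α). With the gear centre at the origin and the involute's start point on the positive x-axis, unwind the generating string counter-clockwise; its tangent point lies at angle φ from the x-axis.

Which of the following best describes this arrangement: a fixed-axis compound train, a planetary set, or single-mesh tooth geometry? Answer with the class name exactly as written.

recognized (one wheel, involute flank): single-mesh tooth geometry, m = 4.771, N = 49
classification: single-mesh tooth geometry

single-mesh tooth geometry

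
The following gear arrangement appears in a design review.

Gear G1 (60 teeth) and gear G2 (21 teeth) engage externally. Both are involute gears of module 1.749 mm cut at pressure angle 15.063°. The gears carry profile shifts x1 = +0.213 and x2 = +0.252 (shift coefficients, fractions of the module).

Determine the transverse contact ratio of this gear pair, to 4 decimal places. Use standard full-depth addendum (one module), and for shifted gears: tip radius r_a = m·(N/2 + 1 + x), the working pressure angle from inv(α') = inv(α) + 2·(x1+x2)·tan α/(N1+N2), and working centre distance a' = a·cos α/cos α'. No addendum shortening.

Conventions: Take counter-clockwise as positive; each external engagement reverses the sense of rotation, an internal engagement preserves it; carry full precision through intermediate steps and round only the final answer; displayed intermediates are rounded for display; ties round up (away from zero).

single-mesh involute tooth geometry (60T engaging 21T at module 1.749)
base radii: r_b1 = 50.667165, r_b2 = 17.733508
tip radii: r_a1 = 54.591537, r_a2 = 20.554248
inv(α') = inv(15.063°) + 2·(+0.213+0.252)·tan α/(60+21) = 0.00931909  ⇒  α' = 17.17845°
a' = a·cos α / cos α' = 70.8345·cos 15.063°/cos 17.17845° = 71.594540
action lengths: √(r_a1²−r_b1²) = 20.324229, √(r_a2²−r_b2²) = 10.392296
base pitch p_b = π·m·cos α = 5.305853
CR = (20.324229 + 10.392296 − 71.594540·sin 17.17845°)/5.305853 = 1.803889
contact ratio ≈ 1.8039

1.8039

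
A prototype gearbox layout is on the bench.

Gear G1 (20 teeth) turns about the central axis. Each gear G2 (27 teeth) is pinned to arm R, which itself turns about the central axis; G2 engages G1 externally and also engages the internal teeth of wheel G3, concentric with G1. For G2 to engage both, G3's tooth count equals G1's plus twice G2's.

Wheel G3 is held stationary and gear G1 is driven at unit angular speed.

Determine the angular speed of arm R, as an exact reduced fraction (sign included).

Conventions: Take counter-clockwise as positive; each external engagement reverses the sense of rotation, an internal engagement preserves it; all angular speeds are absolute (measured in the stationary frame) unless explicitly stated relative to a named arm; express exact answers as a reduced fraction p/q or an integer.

topology: planetary set — G1 20T / G2 27T / G3 74T, arm = carrier (Willis)
ring teeth: 20 + 2·27 = 74
20(ω_sun−ω_arm) = −74(ω_ring−ω_arm),  ω_ring = 0, ω_sun = 1
20(1−ω_arm) = −74(0−ω_arm)  ⇒  94·ω_arm = 20  ⇒  ω_arm = 10/47
exact speed ratio = 10/47

10/47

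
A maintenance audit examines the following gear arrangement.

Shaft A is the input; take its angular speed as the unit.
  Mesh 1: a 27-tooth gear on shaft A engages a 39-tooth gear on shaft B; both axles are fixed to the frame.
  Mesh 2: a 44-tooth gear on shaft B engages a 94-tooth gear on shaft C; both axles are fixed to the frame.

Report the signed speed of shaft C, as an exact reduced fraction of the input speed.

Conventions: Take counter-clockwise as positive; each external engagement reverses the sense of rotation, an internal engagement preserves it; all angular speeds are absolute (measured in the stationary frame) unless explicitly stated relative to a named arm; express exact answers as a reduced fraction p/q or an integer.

198/611

2-mesh fixed-axis compound train (all bearings frame-fixed)
mesh 1 [27T→39T]: |ω|/ω_in = 1×27/39 = 9/13, sense flips to −
mesh 2 [44T→94T]: |ω|/ω_in = (9/13)×44/94 = 198/611, sense flips to +
signed output speed (× input speed) = 198/611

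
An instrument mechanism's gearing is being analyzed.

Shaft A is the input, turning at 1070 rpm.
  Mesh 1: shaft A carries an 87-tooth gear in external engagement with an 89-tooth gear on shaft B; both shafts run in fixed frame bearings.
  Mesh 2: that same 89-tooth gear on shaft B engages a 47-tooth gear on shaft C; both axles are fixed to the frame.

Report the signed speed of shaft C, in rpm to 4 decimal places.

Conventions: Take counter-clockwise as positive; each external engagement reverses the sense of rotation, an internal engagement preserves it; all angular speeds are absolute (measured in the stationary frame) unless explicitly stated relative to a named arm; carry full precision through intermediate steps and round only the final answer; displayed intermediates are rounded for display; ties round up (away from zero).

+1980.6383 rpm

class = fixed-axis compound train [2 meshes; 2 ratios multiply, 2 sense flips]
mesh 1 [87T→89T]: ω = 1070.0000×87/89 = 1045.9551 rpm, sense flips to −
mesh 2 [89T→47T]: ω = 1045.9551×89/47 = 1980.6383 rpm, sense flips to +
signed output speed = +1980.6383 rpm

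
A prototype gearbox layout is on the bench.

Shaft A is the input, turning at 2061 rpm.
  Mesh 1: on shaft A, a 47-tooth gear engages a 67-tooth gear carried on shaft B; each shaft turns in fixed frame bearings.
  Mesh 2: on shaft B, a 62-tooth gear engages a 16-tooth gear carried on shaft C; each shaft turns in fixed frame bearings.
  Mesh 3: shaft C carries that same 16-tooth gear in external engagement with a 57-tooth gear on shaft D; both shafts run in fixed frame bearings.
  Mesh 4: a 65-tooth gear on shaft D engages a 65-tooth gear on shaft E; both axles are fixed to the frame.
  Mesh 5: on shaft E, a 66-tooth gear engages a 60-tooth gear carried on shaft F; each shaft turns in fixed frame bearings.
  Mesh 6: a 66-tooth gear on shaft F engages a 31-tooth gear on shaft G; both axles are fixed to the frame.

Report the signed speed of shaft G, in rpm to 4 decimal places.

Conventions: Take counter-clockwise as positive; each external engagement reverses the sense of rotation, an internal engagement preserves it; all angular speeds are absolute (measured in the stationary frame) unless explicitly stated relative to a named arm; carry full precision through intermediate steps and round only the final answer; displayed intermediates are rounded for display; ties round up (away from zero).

+3682.9244 rpm

recognized (7 fixed axles, 6 meshes): fixed-axis compound train
mesh 1 [47T→67T]: ω = 2061.0000×47/67 = 1445.7761 rpm, sense flips to −
mesh 2 [62T→16T]: ω = 1445.7761×62/16 = 5602.3825 rpm, sense flips to +
mesh 3 [16T→57T]: ω = 5602.3825×16/57 = 1572.5986 rpm, sense flips to −
mesh 4 [65T→65T]: ω = 1572.5986×65/65 = 1572.5986 rpm, sense flips to +
mesh 5 [66T→60T]: ω = 1572.5986×66/60 = 1729.8584 rpm, sense flips to −
mesh 6 [66T→31T]: ω = 1729.8584×66/31 = 3682.9244 rpm, sense flips to +
signed output speed = +3682.9244 rpm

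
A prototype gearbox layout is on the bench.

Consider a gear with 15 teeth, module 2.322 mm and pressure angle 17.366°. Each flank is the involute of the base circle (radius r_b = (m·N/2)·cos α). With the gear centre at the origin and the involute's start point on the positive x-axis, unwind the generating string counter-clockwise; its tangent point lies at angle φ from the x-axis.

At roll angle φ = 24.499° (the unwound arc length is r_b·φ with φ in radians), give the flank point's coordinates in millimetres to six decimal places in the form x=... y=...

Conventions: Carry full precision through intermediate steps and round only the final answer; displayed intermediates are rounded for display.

single-mesh involute tooth geometry (15T wheel at module 2.322)
pitch radius r_p = m·N/2 = 2.322·15/2 = 17.415000
base radius r_b = r_p·cos α = 17.415000·cos 17.366° = 16.621183
roll angle φ = 24.499° = 0.42758821 rad
x = r_b·(cos φ + φ·sin φ) = 18.071874
y = r_b·(sin φ − φ·cos φ) = 0.425262

x=18.071874 y=0.425262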